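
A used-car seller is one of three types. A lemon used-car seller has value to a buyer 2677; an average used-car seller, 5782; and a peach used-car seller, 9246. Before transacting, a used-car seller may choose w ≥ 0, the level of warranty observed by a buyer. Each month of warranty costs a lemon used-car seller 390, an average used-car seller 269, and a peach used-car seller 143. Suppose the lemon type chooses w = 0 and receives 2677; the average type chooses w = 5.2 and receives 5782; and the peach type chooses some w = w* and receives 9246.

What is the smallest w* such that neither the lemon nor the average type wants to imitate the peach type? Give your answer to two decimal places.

18.08

Lemon type (on-path payoff 2677) won't mimic when 2677 ≥ 9246 − 390·w*, i.e. w* ≥ 16.84.
Average type (on-path payoff 5782 − 269×5.2 = 4383.2) won't mimic when 4383.2 ≥ 9246 − 269·w*, i.e. w* ≥ 18.08.
Both must hold, so w* = max(16.84, 18.08) = 18.08. The average type's constraint binds.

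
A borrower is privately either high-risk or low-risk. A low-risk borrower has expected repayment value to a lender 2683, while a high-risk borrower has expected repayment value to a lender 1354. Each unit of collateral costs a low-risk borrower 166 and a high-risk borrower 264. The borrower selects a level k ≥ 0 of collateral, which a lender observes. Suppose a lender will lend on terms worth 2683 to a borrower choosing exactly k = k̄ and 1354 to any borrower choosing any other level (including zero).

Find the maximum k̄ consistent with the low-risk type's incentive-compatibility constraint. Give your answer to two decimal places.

8.01

Choosing k̄ yields the low-risk type 2683 − 166·k̄; choosing zero yields 1354.
The low-risk type is indifferent at 2683 − 166·k̄ = 1354, i.e. k̄ = (2683 − 1354) / 166 ≈ 8.01.
For any k̄ above 8.01 the low-risk type would rather pool at zero, so separation collapses.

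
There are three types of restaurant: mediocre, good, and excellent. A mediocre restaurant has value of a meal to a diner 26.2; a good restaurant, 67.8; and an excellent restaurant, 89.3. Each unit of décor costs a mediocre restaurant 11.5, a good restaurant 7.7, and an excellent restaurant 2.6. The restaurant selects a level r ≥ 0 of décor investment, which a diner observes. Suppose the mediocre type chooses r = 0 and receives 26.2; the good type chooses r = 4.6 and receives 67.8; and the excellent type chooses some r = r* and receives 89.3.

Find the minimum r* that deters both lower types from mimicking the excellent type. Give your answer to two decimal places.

Mediocre type (on-path payoff 26.2) won't mimic when 26.2 ≥ 89.3 − 11.5·r*, i.e. r* ≥ 5.49.
Good type (on-path payoff 67.8 − 7.7×4.6 = 32.38) won't mimic when 32.38 ≥ 89.3 − 7.7·r*, i.e. r* ≥ 7.39.
Both must hold, so r* = max(5.49, 7.39) = 7.39. The good type's constraint binds.

7.39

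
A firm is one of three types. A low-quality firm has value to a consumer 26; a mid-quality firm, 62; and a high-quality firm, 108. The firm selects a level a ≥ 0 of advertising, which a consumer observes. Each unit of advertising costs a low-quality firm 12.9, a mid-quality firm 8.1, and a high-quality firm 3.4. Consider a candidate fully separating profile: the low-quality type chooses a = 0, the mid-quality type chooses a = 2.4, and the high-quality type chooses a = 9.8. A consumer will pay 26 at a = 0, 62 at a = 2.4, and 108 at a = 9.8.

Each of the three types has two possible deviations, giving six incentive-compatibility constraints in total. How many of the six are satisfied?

Low-quality (own payoff 26): to a=2.4 gives 62 − 12.9×2.4 = 31.04 → profitable ✗; to a=9.8 gives 108 − 12.9×9.8 = -18.42 → no gain ✓.
High-quality (own payoff 108 − 3.4×9.8 = 74.68): to a=0 gives 26 → no gain ✓; to a=2.4 gives 62 − 3.4×2.4 = 53.84 → no gain ✓.
Mid-quality (own payoff 62 − 8.1×2.4 = 42.56): to a=0 gives 26 → no gain ✓; to a=9.8 gives 108 − 8.1×9.8 = 28.62 → no gain ✓.
5 of the 6 constraints hold; not an equilibrium.

5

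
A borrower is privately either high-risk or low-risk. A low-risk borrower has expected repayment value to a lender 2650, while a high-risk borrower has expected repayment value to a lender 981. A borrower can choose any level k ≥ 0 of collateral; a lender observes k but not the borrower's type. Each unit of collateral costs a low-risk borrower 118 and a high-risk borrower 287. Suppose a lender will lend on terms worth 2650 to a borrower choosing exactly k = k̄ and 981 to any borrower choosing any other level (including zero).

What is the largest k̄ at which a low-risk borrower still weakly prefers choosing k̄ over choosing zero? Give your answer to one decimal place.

14.1

Choosing k̄ yields the low-risk type 2650 − 118·k̄; choosing zero yields 981.
The low-risk type is indifferent at 2650 − 118·k̄ = 981, i.e. k̄ = (2650 − 981) / 118 ≈ 14.1.
For any k̄ above 14.1 the low-risk type would rather pool at zero, so separation collapses.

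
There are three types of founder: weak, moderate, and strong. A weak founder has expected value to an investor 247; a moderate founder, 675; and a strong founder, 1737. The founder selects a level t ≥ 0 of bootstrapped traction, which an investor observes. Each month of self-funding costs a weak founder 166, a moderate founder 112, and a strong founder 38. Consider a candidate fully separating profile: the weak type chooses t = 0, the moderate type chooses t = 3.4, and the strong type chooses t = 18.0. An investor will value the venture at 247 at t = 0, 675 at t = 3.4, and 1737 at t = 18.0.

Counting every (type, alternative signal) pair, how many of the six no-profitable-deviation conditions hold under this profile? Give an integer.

Strong (own payoff 1737 − 38×18.0 = 1053): to t=0 gives 247 → no gain ✓; to t=3.4 gives 675 − 38×3.4 = 545.8 → no gain ✓.
Moderate (own payoff 675 − 112×3.4 = 294.2): to t=0 gives 247 → no gain ✓; to t=18.0 gives 1737 − 112×18.0 = -279 → no gain ✓.
Weak (own payoff 247): to t=3.4 gives 675 − 166×3.4 = 110.6 → no gain ✓; to t=18.0 gives 1737 − 166×18.0 = -1251 → no gain ✓.
6 of the 6 constraints hold; this profile is a separating equilibrium.

6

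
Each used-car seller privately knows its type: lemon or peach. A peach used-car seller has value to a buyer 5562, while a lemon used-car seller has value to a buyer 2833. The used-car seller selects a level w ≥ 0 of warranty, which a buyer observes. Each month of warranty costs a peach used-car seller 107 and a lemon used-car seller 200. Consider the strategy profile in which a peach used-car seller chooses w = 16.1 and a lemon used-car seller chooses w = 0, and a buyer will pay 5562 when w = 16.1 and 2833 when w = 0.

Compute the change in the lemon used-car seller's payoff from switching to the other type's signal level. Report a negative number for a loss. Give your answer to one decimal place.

Playing w = 0 the lemon used-car seller receives 2833.
Deviating to w = 16.1 brings payment 5562 at cost 200 × 16.1 = 3220, netting 2342.
Gain from deviating: 2342 − 2833 = -491.0.
The gain is negative, so the lemon type's incentive-compatibility constraint is satisfied.

-491.0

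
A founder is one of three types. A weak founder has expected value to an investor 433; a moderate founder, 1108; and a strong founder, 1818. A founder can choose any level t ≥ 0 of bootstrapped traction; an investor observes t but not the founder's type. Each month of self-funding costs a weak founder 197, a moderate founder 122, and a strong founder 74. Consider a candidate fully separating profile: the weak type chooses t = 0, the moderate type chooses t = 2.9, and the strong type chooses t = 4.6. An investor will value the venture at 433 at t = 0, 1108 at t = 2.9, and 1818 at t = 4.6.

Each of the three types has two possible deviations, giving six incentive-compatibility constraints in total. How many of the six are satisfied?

3

Weak (own payoff 433): to t=2.9 gives 1108 − 197×2.9 = 536.7 → profitable ✗; to t=4.6 gives 1818 − 197×4.6 = 911.8 → profitable ✗.
Moderate (own payoff 1108 − 122×2.9 = 754.2): to t=0 gives 433 → no gain ✓; to t=4.6 gives 1818 − 122×4.6 = 1256.8 → profitable ✗.
Strong (own payoff 1818 − 74×4.6 = 1477.6): to t=0 gives 433 → no gain ✓; to t=2.9 gives 1108 − 74×2.9 = 893.4 → no gain ✓.
3 of the 6 constraints hold; not an equilibrium.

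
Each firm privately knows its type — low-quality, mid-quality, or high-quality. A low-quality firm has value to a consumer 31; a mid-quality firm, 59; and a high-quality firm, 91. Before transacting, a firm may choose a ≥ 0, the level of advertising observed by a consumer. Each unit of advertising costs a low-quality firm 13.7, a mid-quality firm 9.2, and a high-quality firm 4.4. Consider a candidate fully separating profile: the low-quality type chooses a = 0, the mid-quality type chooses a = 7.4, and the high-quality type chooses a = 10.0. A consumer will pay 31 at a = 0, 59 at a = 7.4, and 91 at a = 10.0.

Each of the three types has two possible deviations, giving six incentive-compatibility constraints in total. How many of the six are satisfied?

Mid-quality (own payoff 59 − 9.2×7.4 = -9.08): to a=0 gives 31 → profitable ✗; to a=10.0 gives 91 − 9.2×10.0 = -1 → profitable ✗.
High-quality (own payoff 91 − 4.4×10.0 = 47): to a=0 gives 31 → no gain ✓; to a=7.4 gives 59 − 4.4×7.4 = 26.44 → no gain ✓.
Low-quality (own payoff 31): to a=7.4 gives 59 − 13.7×7.4 = -42.38 → no gain ✓; to a=10.0 gives 91 − 13.7×10.0 = -46 → no gain ✓.
4 of the 6 constraints hold; not an equilibrium.

4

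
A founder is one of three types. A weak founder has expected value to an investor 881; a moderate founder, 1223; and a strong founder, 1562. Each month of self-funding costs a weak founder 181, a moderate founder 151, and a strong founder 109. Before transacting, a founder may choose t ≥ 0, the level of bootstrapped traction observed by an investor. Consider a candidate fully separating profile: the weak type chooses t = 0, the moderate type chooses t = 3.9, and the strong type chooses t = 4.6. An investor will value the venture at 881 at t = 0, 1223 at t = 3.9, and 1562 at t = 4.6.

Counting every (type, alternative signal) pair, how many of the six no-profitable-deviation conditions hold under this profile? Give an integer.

4

Moderate (own payoff 1223 − 151×3.9 = 634.1): to t=0 gives 881 → profitable ✗; to t=4.6 gives 1562 − 151×4.6 = 867.4 → profitable ✗.
Weak (own payoff 881): to t=3.9 gives 1223 − 181×3.9 = 517.1 → no gain ✓; to t=4.6 gives 1562 − 181×4.6 = 729.4 → no gain ✓.
Strong (own payoff 1562 − 109×4.6 = 1060.6): to t=0 gives 881 → no gain ✓; to t=3.9 gives 1223 − 109×3.9 = 797.9 → no gain ✓.
4 of the 6 constraints hold; not an equilibrium.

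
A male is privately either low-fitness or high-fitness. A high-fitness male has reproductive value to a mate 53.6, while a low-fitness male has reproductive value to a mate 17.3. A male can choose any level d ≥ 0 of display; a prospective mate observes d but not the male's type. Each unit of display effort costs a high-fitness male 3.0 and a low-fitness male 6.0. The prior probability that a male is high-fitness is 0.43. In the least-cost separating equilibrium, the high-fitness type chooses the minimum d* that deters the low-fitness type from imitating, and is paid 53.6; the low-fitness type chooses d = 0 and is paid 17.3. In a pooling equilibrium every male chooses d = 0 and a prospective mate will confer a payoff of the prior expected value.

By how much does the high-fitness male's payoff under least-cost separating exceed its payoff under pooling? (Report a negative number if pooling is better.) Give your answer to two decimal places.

2.54

Least-cost separating signal: d* solves 17.3 = 53.6 − 6.0·d*, so d* = (53.6 − 17.3)/6.0 = 6.05.
High-fitness type's separating payoff: 53.6 − 3.0 × d* = 53.6 − 3.0 × (53.6 − 17.3)/6.0 = 53.6 − 108.9/6.0 = 35.45.
Pooling payoff: 0.43 × 53.6 + 0.57 × 17.3 = 32.909.
Difference: 35.45 − 32.909 = 2.541, i.e. 2.54 to two decimal places.
The high-fitness type prefers to separate.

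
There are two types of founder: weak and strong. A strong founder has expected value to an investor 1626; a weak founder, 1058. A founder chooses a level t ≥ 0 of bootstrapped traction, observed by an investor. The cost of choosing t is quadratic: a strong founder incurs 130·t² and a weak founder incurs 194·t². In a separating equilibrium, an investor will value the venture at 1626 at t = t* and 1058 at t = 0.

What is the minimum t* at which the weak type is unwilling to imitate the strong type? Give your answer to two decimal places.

1.71

The weak type at t = 0 receives 1058; imitating at t* yields 1626 − 194·t*².
Indifference: 1058 = 1626 − 194·t*², so t*² = (1626 − 1058) / 194 ≈ 2.9278.
t* = √2.9278 ≈ 1.71.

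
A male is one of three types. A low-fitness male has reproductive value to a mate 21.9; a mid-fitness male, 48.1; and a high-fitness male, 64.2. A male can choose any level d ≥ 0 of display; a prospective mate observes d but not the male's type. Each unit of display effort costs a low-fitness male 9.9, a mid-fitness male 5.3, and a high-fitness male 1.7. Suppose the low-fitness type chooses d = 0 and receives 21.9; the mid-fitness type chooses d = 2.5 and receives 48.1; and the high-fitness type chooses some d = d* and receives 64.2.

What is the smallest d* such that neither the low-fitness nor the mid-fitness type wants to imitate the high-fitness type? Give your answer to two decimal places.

5.54

Low-fitness type (on-path payoff 21.9) won't mimic when 21.9 ≥ 64.2 − 9.9·d*, i.e. d* ≥ 4.27.
Mid-fitness type (on-path payoff 48.1 − 5.3×2.5 = 34.85) won't mimic when 34.85 ≥ 64.2 − 5.3·d*, i.e. d* ≥ 5.54.
Both must hold, so d* = max(4.27, 5.54) = 5.54. The mid-fitness type's constraint binds.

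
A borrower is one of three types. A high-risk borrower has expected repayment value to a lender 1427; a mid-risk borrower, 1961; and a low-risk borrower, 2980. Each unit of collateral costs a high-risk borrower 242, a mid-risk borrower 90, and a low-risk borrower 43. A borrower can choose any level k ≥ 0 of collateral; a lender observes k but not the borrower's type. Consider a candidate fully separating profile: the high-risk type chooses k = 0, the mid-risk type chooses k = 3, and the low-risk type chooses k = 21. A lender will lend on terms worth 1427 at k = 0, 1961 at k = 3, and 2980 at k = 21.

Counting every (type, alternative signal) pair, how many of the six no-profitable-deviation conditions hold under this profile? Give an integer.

High-risk (own payoff 1427): to k=3 gives 1961 − 242×3 = 1235 → no gain ✓; to k=21 gives 2980 − 242×21 = -2102 → no gain ✓.
Low-risk (own payoff 2980 − 43×21 = 2077): to k=0 gives 1427 → no gain ✓; to k=3 gives 1961 − 43×3 = 1832 → no gain ✓.
Mid-risk (own payoff 1961 − 90×3 = 1691): to k=0 gives 1427 → no gain ✓; to k=21 gives 2980 − 90×21 = 1090 → no gain ✓.
6 of the 6 constraints hold; this profile is a separating equilibrium.

6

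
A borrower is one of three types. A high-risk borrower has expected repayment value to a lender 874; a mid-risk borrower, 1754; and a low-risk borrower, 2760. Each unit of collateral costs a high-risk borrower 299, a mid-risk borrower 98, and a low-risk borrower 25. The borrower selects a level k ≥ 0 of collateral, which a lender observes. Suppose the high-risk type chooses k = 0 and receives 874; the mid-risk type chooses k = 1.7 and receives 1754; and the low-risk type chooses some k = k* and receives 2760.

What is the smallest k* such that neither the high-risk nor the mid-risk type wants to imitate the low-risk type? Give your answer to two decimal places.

Mid-risk type (on-path payoff 1754 − 98×1.7 = 1587.4) won't mimic when 1587.4 ≥ 2760 − 98·k*, i.e. k* ≥ 11.97.
High-risk type (on-path payoff 874) won't mimic when 874 ≥ 2760 − 299·k*, i.e. k* ≥ 6.31.
Both must hold, so k* = max(6.31, 11.97) = 11.97. The mid-risk type's constraint binds.

11.97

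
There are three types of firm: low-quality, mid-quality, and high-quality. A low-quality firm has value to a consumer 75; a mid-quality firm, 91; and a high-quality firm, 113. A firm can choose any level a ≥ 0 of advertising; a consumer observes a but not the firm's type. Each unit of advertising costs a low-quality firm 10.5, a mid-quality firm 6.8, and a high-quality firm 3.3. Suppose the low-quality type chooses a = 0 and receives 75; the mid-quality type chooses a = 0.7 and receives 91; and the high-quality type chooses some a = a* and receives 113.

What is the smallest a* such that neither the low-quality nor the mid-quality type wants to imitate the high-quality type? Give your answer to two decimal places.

3.94

Low-quality type (on-path payoff 75) won't mimic when 75 ≥ 113 − 10.5·a*, i.e. a* ≥ 3.62.
Mid-quality type (on-path payoff 91 − 6.8×0.7 = 86.24) won't mimic when 86.24 ≥ 113 − 6.8·a*, i.e. a* ≥ 3.94.
Both must hold, so a* = max(3.62, 3.94) = 3.94. The mid-quality type's constraint binds.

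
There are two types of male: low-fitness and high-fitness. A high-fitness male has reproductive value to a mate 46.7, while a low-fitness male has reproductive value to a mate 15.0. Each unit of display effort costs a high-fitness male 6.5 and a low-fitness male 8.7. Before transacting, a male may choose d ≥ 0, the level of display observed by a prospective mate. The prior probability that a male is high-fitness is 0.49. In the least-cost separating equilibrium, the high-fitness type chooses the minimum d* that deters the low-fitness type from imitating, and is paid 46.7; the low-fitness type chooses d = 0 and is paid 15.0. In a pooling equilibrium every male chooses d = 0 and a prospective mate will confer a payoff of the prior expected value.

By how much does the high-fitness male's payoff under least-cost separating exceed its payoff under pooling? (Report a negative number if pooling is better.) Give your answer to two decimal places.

Least-cost separating signal: d* solves 15.0 = 46.7 − 8.7·d*, so d* = (46.7 − 15.0)/8.7 ≈ 3.6437.
High-fitness type's separating payoff: 46.7 − 6.5 × d* = 46.7 − 6.5 × (46.7 − 15.0)/8.7 = 46.7 − 206.05/8.7 ≈ 23.0161.
Pooling payoff: 0.49 × 46.7 + 0.51 × 15.0 = 30.533.
Difference: 23.0161 − 30.533 = -7.5169, i.e. -7.52 to two decimal places.
The high-fitness type would prefer the pooling outcome.

-7.52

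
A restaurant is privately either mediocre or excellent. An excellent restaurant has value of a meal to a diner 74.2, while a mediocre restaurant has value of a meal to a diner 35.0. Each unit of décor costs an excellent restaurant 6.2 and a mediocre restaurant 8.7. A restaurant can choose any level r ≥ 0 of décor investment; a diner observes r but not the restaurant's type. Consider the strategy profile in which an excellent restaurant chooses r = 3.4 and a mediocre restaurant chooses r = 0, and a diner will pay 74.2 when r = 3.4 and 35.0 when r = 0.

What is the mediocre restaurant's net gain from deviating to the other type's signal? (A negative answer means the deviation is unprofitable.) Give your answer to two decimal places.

9.62

Playing r = 0 the mediocre restaurant receives 35.0.
Deviating to r = 3.4 brings payment 74.2 at cost 8.7 × 3.4 = 29.58, netting 44.62.
Gain from deviating: 44.62 − 35.0 = 9.62.
The gain is positive, so the mediocre type's incentive-compatibility constraint is violated — this profile is not a separating equilibrium.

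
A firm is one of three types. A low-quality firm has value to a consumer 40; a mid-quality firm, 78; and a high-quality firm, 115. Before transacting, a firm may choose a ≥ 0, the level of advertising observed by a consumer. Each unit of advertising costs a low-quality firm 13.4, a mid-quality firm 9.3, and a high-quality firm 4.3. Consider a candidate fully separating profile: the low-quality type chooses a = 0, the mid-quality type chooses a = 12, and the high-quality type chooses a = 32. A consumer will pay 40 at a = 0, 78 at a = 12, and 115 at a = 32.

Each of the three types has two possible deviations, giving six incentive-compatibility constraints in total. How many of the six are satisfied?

3

High-quality (own payoff 115 − 4.3×32 = -22.6): to a=0 gives 40 → profitable ✗; to a=12 gives 78 − 4.3×12 = 26.4 → profitable ✗.
Low-quality (own payoff 40): to a=12 gives 78 − 13.4×12 = -82.8 → no gain ✓; to a=32 gives 115 − 13.4×32 = -313.8 → no gain ✓.
Mid-quality (own payoff 78 − 9.3×12 = -33.6): to a=0 gives 40 → profitable ✗; to a=32 gives 115 − 9.3×32 = -182.6 → no gain ✓.
3 of the 6 constraints hold; not an equilibrium.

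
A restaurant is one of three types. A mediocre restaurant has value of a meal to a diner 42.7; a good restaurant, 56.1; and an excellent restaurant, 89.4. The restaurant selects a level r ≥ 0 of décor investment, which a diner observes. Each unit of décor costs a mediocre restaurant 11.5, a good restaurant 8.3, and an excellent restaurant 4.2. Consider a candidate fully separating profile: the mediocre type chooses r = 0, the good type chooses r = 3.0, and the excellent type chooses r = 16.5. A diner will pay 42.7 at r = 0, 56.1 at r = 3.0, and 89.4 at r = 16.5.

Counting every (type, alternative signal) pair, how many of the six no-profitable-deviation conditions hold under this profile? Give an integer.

3

Excellent (own payoff 89.4 − 4.2×16.5 = 20.1): to r=0 gives 42.7 → profitable ✗; to r=3.0 gives 56.1 − 4.2×3.0 = 43.5 → profitable ✗.
Mediocre (own payoff 42.7): to r=3.0 gives 56.1 − 11.5×3.0 = 21.6 → no gain ✓; to r=16.5 gives 89.4 − 11.5×16.5 = -100.35 → no gain ✓.
Good (own payoff 56.1 − 8.3×3.0 = 31.2): to r=0 gives 42.7 → profitable ✗; to r=16.5 gives 89.4 − 8.3×16.5 = -47.55 → no gain ✓.
3 of the 6 constraints hold; not an equilibrium.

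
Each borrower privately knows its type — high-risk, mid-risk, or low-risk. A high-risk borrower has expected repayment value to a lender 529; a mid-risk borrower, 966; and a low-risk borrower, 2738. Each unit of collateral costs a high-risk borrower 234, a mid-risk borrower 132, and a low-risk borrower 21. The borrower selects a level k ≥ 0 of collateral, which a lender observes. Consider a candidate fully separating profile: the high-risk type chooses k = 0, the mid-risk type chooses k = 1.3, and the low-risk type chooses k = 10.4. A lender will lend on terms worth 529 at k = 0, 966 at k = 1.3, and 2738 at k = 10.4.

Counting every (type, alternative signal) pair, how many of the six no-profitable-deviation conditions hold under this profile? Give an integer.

Mid-risk (own payoff 966 − 132×1.3 = 794.4): to k=0 gives 529 → no gain ✓; to k=10.4 gives 2738 − 132×10.4 = 1365.2 → profitable ✗.
Low-risk (own payoff 2738 − 21×10.4 = 2519.6): to k=0 gives 529 → no gain ✓; to k=1.3 gives 966 − 21×1.3 = 938.7 → no gain ✓.
High-risk (own payoff 529): to k=1.3 gives 966 − 234×1.3 = 661.8 → profitable ✗; to k=10.4 gives 2738 − 234×10.4 = 304.4 → no gain ✓.
4 of the 6 constraints hold; not an equilibrium.

4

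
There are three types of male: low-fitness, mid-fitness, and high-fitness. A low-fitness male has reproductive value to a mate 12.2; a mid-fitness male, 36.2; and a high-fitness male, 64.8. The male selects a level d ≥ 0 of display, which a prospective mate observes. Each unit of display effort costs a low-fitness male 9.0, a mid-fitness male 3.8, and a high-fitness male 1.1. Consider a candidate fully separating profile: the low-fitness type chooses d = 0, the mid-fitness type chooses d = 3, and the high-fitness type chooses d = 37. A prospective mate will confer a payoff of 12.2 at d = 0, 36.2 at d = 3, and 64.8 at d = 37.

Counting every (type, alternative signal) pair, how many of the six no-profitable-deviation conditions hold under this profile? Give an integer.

5

High-fitness (own payoff 64.8 − 1.1×37 = 24.1): to d=0 gives 12.2 → no gain ✓; to d=3 gives 36.2 − 1.1×3 = 32.9 → profitable ✗.
Mid-fitness (own payoff 36.2 − 3.8×3 = 24.8): to d=0 gives 12.2 → no gain ✓; to d=37 gives 64.8 − 3.8×37 = -75.8 → no gain ✓.
Low-fitness (own payoff 12.2): to d=3 gives 36.2 − 9.0×3 = 9.2 → no gain ✓; to d=37 gives 64.8 − 9.0×37 = -268.2 → no gain ✓.
5 of the 6 constraints hold; not an equilibrium.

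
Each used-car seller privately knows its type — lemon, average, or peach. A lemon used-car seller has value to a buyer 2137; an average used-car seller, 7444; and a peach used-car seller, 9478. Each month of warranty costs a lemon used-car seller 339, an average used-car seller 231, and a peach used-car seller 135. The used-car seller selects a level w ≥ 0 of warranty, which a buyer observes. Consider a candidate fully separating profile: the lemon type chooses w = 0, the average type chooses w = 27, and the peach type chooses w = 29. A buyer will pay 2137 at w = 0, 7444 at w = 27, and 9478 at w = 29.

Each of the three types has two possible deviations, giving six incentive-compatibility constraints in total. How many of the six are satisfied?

Average (own payoff 7444 − 231×27 = 1207): to w=0 gives 2137 → profitable ✗; to w=29 gives 9478 − 231×29 = 2779 → profitable ✗.
Peach (own payoff 9478 − 135×29 = 5563): to w=0 gives 2137 → no gain ✓; to w=27 gives 7444 − 135×27 = 3799 → no gain ✓.
Lemon (own payoff 2137): to w=27 gives 7444 − 339×27 = -1709 → no gain ✓; to w=29 gives 9478 − 339×29 = -353 → no gain ✓.
4 of the 6 constraints hold; not an equilibrium.

4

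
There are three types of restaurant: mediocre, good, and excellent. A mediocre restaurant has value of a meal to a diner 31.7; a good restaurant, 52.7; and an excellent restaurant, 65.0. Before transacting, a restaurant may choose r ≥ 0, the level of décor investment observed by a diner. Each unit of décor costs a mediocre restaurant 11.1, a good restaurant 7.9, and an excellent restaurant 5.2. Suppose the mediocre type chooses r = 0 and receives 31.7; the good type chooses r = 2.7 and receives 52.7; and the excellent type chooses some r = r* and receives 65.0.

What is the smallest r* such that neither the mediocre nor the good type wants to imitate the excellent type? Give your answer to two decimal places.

4.26

Good type (on-path payoff 52.7 − 7.9×2.7 = 31.37) won't mimic when 31.37 ≥ 65.0 − 7.9·r*, i.e. r* ≥ 4.26.
Mediocre type (on-path payoff 31.7) won't mimic when 31.7 ≥ 65.0 − 11.1·r*, i.e. r* ≥ 3.00.
Both must hold, so r* = max(3.00, 4.26) = 4.26. The good type's constraint binds.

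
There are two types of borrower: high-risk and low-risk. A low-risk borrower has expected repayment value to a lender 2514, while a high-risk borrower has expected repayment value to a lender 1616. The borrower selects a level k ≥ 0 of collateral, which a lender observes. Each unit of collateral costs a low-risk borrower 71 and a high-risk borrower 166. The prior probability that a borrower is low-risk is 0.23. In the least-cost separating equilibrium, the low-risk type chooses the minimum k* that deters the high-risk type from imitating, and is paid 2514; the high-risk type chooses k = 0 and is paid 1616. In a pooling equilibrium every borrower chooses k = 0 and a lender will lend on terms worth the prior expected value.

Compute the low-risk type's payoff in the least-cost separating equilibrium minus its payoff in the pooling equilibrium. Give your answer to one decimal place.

Least-cost separating signal: k* solves 1616 = 2514 − 166·k*, so k* = (2514 − 1616)/166 ≈ 5.4096.
Low-risk type's separating payoff: 2514 − 71 × k* = 2514 − 71 × (2514 − 1616)/166 = 2514 − 63758/166 ≈ 2129.916.
Pooling payoff: 0.23 × 2514 + 0.77 × 1616 = 1822.54.
Difference: 2129.916 − 1822.54 = 307.376, i.e. 307.4 to one decimal place.
The low-risk type prefers to separate.

307.4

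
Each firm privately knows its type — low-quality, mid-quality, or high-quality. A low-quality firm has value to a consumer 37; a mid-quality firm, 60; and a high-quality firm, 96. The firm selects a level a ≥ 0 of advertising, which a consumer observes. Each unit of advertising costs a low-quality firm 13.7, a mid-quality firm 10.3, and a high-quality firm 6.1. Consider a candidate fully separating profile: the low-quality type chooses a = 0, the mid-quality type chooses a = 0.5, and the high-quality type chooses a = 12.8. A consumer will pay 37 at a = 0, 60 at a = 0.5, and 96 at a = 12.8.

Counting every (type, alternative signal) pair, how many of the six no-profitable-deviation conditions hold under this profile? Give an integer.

High-quality (own payoff 96 − 6.1×12.8 = 17.92): to a=0 gives 37 → profitable ✗; to a=0.5 gives 60 − 6.1×0.5 = 56.95 → profitable ✗.
Mid-quality (own payoff 60 − 10.3×0.5 = 54.85): to a=0 gives 37 → no gain ✓; to a=12.8 gives 96 − 10.3×12.8 = -35.84 → no gain ✓.
Low-quality (own payoff 37): to a=0.5 gives 60 − 13.7×0.5 = 53.15 → profitable ✗; to a=12.8 gives 96 − 13.7×12.8 = -79.36 → no gain ✓.
3 of the 6 constraints hold; not an equilibrium.

3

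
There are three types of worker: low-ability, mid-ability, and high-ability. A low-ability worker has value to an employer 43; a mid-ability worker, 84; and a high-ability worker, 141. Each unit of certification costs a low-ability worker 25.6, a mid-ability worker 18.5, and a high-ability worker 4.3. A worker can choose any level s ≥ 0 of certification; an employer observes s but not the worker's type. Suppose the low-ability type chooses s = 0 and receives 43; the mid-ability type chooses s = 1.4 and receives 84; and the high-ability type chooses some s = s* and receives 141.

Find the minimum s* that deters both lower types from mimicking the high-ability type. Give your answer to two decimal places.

4.48

Low-ability type (on-path payoff 43) won't mimic when 43 ≥ 141 − 25.6·s*, i.e. s* ≥ 3.83.
Mid-ability type (on-path payoff 84 − 18.5×1.4 = 58.1) won't mimic when 58.1 ≥ 141 − 18.5·s*, i.e. s* ≥ 4.48.
Both must hold, so s* = max(3.83, 4.48) = 4.48. The mid-ability type's constraint binds.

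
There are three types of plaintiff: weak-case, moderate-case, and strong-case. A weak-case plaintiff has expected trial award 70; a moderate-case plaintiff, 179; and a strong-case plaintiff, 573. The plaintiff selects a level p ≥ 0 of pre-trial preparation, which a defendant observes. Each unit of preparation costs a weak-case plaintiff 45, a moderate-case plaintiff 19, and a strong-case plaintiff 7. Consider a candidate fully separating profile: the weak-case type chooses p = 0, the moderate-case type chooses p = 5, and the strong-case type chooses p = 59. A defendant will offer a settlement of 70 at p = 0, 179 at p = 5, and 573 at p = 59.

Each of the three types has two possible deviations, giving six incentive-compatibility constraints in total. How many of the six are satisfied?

6

Moderate-case (own payoff 179 − 19×5 = 84): to p=0 gives 70 → no gain ✓; to p=59 gives 573 − 19×59 = -548 → no gain ✓.
Strong-case (own payoff 573 − 7×59 = 160): to p=0 gives 70 → no gain ✓; to p=5 gives 179 − 7×5 = 144 → no gain ✓.
Weak-case (own payoff 70): to p=5 gives 179 − 45×5 = -46 → no gain ✓; to p=59 gives 573 − 45×59 = -2082 → no gain ✓.
6 of the 6 constraints hold; this profile is a separating equilibrium.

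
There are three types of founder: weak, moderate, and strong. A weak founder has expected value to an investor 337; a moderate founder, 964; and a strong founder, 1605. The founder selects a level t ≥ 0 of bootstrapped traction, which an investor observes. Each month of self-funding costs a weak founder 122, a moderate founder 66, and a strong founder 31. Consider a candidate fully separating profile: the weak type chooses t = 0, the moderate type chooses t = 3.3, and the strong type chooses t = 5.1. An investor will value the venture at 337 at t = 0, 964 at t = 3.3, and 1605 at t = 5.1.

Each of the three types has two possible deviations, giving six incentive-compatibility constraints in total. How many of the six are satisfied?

3

Moderate (own payoff 964 − 66×3.3 = 746.2): to t=0 gives 337 → no gain ✓; to t=5.1 gives 1605 − 66×5.1 = 1268.4 → profitable ✗.
Weak (own payoff 337): to t=3.3 gives 964 − 122×3.3 = 561.4 → profitable ✗; to t=5.1 gives 1605 − 122×5.1 = 982.8 → profitable ✗.
Strong (own payoff 1605 − 31×5.1 = 1446.9): to t=0 gives 337 → no gain ✓; to t=3.3 gives 964 − 31×3.3 = 861.7 → no gain ✓.
3 of the 6 constraints hold; not an equilibrium.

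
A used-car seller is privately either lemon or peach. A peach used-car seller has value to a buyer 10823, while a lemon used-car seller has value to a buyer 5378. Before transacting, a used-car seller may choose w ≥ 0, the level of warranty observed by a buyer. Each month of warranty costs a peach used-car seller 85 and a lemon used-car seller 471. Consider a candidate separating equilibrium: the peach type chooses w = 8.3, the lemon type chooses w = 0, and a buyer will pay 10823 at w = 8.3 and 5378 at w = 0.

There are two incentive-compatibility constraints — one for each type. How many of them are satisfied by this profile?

1

Lemon type: stay at 0 → 5378; mimic → 10823 − 471 × 8.3 = 6913.7. IC fails (5378 < 6913.7).
Peach type: signal → 10823 − 85 × 8.3 = 10117.5; deviate to 0 → 5378. IC holds (10117.5 ≥ 5378).
1 of 2 constraints hold, so this profile is not an equilibrium.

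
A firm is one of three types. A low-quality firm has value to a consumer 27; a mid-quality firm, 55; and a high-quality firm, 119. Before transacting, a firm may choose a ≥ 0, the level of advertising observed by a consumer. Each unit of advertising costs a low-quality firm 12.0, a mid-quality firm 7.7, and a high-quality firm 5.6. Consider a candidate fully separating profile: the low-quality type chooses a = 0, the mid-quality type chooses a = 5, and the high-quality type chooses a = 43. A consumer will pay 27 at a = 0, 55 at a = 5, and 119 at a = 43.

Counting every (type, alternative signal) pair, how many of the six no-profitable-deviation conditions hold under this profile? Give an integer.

3

Mid-quality (own payoff 55 − 7.7×5 = 16.5): to a=0 gives 27 → profitable ✗; to a=43 gives 119 − 7.7×43 = -212.1 → no gain ✓.
Low-quality (own payoff 27): to a=5 gives 55 − 12.0×5 = -5 → no gain ✓; to a=43 gives 119 − 12.0×43 = -397 → no gain ✓.
High-quality (own payoff 119 − 5.6×43 = -121.8): to a=0 gives 27 → profitable ✗; to a=5 gives 55 − 5.6×5 = 27 → profitable ✗.
3 of the 6 constraints hold; not an equilibrium.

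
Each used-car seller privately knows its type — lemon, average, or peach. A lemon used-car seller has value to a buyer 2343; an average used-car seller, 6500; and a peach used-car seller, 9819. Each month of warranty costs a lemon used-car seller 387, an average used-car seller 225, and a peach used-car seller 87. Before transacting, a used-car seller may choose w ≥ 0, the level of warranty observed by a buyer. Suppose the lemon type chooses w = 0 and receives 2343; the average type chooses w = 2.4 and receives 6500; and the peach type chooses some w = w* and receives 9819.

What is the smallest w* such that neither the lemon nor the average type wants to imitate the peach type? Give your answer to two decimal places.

Average type (on-path payoff 6500 − 225×2.4 = 5960) won't mimic when 5960 ≥ 9819 − 225·w*, i.e. w* ≥ 17.15.
Lemon type (on-path payoff 2343) won't mimic when 2343 ≥ 9819 − 387·w*, i.e. w* ≥ 19.32.
Both must hold, so w* = max(19.32, 17.15) = 19.32. The lemon type's constraint binds.

19.32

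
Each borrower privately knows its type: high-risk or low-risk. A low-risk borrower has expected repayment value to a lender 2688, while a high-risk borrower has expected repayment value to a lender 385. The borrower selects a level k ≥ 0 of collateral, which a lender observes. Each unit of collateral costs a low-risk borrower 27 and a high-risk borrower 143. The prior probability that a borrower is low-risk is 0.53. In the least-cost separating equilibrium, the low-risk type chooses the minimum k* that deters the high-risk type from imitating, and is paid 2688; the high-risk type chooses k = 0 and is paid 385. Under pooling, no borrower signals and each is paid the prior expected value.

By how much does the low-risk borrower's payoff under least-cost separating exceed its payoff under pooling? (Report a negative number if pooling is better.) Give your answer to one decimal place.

647.6

Least-cost separating signal: k* solves 385 = 2688 − 143·k*, so k* = (2688 − 385)/143 ≈ 16.1049.
Low-risk type's separating payoff: 2688 − 27 × k* = 2688 − 27 × (2688 − 385)/143 = 2688 − 62181/143 ≈ 2253.168.
Pooling payoff: 0.53 × 2688 + 0.47 × 385 = 1605.59.
Difference: 2253.168 − 1605.59 = 647.578, i.e. 647.6 to one decimal place.
The low-risk type prefers to separate.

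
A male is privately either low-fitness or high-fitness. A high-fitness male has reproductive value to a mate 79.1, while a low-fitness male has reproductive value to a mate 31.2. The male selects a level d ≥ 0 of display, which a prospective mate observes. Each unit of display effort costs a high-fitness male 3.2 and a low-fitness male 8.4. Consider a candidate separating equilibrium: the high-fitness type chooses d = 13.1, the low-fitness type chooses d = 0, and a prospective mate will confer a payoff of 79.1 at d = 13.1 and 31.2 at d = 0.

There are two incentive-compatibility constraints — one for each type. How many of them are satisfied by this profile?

Low-fitness type: stay at 0 → 31.2; mimic → 79.1 − 8.4 × 13.1 = -30.94. IC holds (31.2 ≥ -30.94).
High-fitness type: signal → 79.1 − 3.2 × 13.1 = 37.18; deviate to 0 → 31.2. IC holds (37.18 ≥ 31.2).
2 of 2 constraints hold, so this is a separating equilibrium.

2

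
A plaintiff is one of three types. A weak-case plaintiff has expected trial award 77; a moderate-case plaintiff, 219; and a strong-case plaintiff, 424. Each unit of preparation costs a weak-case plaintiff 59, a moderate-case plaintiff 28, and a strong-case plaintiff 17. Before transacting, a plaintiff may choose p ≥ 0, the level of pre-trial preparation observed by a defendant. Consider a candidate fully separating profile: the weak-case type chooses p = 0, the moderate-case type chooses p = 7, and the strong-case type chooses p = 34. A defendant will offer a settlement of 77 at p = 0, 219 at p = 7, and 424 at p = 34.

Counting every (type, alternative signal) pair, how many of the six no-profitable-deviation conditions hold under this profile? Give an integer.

3

Moderate-case (own payoff 219 − 28×7 = 23): to p=0 gives 77 → profitable ✗; to p=34 gives 424 − 28×34 = -528 → no gain ✓.
Weak-case (own payoff 77): to p=7 gives 219 − 59×7 = -194 → no gain ✓; to p=34 gives 424 − 59×34 = -1582 → no gain ✓.
Strong-case (own payoff 424 − 17×34 = -154): to p=0 gives 77 → profitable ✗; to p=7 gives 219 − 17×7 = 100 → profitable ✗.
3 of the 6 constraints hold; not an equilibrium.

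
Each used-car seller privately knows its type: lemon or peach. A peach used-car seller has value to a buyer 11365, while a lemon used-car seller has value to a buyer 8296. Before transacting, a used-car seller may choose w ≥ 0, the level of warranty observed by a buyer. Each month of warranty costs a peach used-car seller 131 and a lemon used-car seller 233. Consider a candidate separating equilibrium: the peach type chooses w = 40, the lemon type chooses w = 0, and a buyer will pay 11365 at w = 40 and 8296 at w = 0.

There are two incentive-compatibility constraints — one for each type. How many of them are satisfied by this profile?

1

Peach type: signal → 11365 − 131 × 40 = 6125; deviate to 0 → 8296. IC fails (6125 < 8296).
Lemon type: stay at 0 → 8296; mimic → 11365 − 233 × 40 = 2045. IC holds (8296 ≥ 2045).
1 of 2 constraints hold, so this profile is not an equilibrium.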